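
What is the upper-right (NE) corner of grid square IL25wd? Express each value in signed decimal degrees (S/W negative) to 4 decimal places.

25.1667, -14.0833

Field I=8, L=11: +8·20° lon, +11·10° lat → SW at lon -20°, lat 20°.
Square 2, 5: +2·2° lon, +5·1° lat → SW at lon -16°, lat 25°.
Subsquare w=22, d=3: +22·0.0833333° lon, +3·0.0416667° lat → SW at lon -14.1667°, lat 25.125°.
Cell spans 0.0833333° lon × 0.0416667° lat. NE corner is SW corner plus one full cell.
latitude 25.1667, longitude -14.0833.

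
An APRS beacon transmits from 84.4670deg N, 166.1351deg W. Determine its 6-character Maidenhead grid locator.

Shift to the Maidenhead origin (180°W, 90°S): lon 13.8649, lat 174.4670.
Field: lon ⌊13.8649/20⌋ = 0 → A; lat ⌊174.4670/10⌋ = 17 → R.
Square: lon ⌊13.8649/2⌋ = 6; lat ⌊4.4670/1⌋ = 4.
Subsquare: lon ⌊1.8649/0.0833333⌋ = 22 → w; lat ⌊0.4670/0.0416667⌋ = 11 → l.

AR64wl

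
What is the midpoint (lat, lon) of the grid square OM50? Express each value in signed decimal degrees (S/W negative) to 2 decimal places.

30.50, 111.00

Field O=14, M=12: +14·20° lon, +12·10° lat → SW at lon 100°, lat 30°.
Square 5, 0: +5·2° lon, +0·1° lat → SW at lon 110°, lat 30°.
Cell spans 2° lon × 1° lat. Centre is SW corner plus half of each.
latitude 30.50, longitude 111.00.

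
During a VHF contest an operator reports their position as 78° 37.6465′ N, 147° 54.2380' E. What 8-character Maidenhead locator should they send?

Offset from 180°W / 90°S: lon 327.90397°, lat 168.62744°.
Field (20°×10°, letters A–R): 327.90397/20 → 16 → Q, 168.62744/10 → 16 → Q; chars QQ.
Square (2°×1°, digits 0–9): 7.90397/2 → 3, 8.62744/1 → 8; chars 38.
Subsquare (5′×2.5′, letters a–x): 1.90397/0.0833333 → 22 → w, 0.62744/0.0416667 → 15 → p; chars wp.
Extended square (30″×15″, digits 0–9): 0.07063/0.00833333 → 8, 0.00244/0.00416667 → 0; chars 80.

QQ38wp80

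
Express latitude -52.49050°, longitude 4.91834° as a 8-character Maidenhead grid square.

JD27lm02

Shift to the Maidenhead origin (180°W, 90°S): lon 184.91834, lat 37.50950.
Field: lon ⌊184.91834/20⌋ = 9 → J; lat ⌊37.50950/10⌋ = 3 → D.
Square: lon ⌊4.91834/2⌋ = 2; lat ⌊7.50950/1⌋ = 7.
Subsquare: lon ⌊0.91834/0.0833333⌋ = 11 → l; lat ⌊0.50950/0.0416667⌋ = 12 → m.
Extended square: lon ⌊0.00167/0.00833333⌋ = 0; lat ⌊0.00950/0.00416667⌋ = 2.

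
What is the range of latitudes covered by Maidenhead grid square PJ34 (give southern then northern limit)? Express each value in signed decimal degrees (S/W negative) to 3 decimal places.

Field P=15, J=9: +15·20° lon, +9·10° lat → SW at lon 120°, lat 0°.
Square 3, 4: +3·2° lon, +4·1° lat → SW at lon 126°, lat 4°.
Cell spans 2° lon × 1° lat.
south 4.000, north 5.000.

4.000, 5.000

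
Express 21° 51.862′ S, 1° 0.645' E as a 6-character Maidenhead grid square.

JG08md

Add 180° to longitude and 90° to latitude: 181.0108, 68.1356.
Field (20°×10°, letters A–R): 181.0108/20 → 9 → J, 68.1356/10 → 6 → G; chars JG.
Square (2°×1°, digits 0–9): 1.0108/2 → 0, 8.1356/1 → 8; chars 08.
Subsquare (5′×2.5′, letters a–x): 1.0108/0.0833333 → 12 → m, 0.1356/0.0416667 → 3 → d; chars md.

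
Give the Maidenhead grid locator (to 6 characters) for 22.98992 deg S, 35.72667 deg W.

HG27da

Shift to the Maidenhead origin (180°W, 90°S): lon 144.2733, lat 67.0101.
Field: 144.2733/20 → 7 → H, 67.0101/10 → 6 → G; chars HG.
Square: 4.2733/2 → 2, 7.0101/1 → 7; chars 27.
Subsquare: 0.2733/0.0833333 → 3 → d, 0.0101/0.0416667 → 0 → a; chars da.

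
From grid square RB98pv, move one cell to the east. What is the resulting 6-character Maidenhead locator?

Longitude subsquare p = 15; +1 → 16 = q.
The latitude characters are unchanged.

RB98qv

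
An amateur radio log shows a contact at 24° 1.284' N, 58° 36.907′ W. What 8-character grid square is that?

GL04qa65

Offset from 180°W / 90°S: lon 121.38488°, lat 114.02140°.
Field: lon ⌊121.38488/20⌋ = 6 → G; lat ⌊114.02140/10⌋ = 11 → L.
Square: lon ⌊1.38488/2⌋ = 0; lat ⌊4.02140/1⌋ = 4.
Subsquare: lon ⌊1.38488/0.0833333⌋ = 16 → q; lat ⌊0.02140/0.0416667⌋ = 0 → a.
Extended square: lon ⌊0.05155/0.00833333⌋ = 6; lat ⌊0.02140/0.00416667⌋ = 5.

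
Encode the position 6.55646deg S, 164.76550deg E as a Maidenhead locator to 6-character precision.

Add 180° to longitude and 90° to latitude: 344.7655, 83.4435.
Field: lon ⌊344.7655/20⌋ = 17 → R; lat ⌊83.4435/10⌋ = 8 → I.
Square: lon ⌊4.7655/2⌋ = 2; lat ⌊3.4435/1⌋ = 3.
Subsquare: lon ⌊0.7655/0.0833333⌋ = 9 → j; lat ⌊0.4435/0.0416667⌋ = 10 → k.

RI23jk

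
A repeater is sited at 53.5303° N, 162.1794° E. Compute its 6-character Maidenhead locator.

RO13cm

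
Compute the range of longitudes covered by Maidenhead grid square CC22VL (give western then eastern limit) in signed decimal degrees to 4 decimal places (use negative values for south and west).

-134.2500, -134.1667

Field C=2, C=2: +2·20° lon, +2·10° lat → SW at lon -140°, lat -70°.
Square 2, 2: +2·2° lon, +2·1° lat → SW at lon -136°, lat -68°.
Subsquare v=21, l=11: +21·0.0833333° lon, +11·0.0416667° lat → SW at lon -134.25°, lat -67.5417°.
Cell spans 0.0833333° lon × 0.0416667° lat.
west -134.2500, east -134.1667.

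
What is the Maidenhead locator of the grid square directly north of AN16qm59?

AN16qn50

Latitude extended square 9; +1 → 10, wraps to 0, carry into subsquare.
Latitude subsquare m = 12; +1 → 13 = n.
The longitude characters are unchanged.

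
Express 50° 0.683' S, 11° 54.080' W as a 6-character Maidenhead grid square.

ID49bx

Shift to the Maidenhead origin (180°W, 90°S): lon 168.0987, lat 39.9886.
Field: lon ⌊168.0987/20⌋ = 8 → I; lat ⌊39.9886/10⌋ = 3 → D.
Square: lon ⌊8.0987/2⌋ = 4; lat ⌊9.9886/1⌋ = 9.
Subsquare: lon ⌊0.0987/0.0833333⌋ = 1 → b; lat ⌊0.9886/0.0416667⌋ = 23 → x.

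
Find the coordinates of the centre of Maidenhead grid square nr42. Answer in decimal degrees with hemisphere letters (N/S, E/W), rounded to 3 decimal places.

Field N=13, R=17: +13·20° lon, +17·10° lat → SW at lon 80°, lat 80°.
Square 4, 2: +4·2° lon, +2·1° lat → SW at lon 88°, lat 82°.
Cell spans 2° lon × 1° lat. Centre is SW corner plus half of each.
latitude 82.500° N, longitude 89.000° E.

82.500° N, 89.000° E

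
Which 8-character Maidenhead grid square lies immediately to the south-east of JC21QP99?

Longitude extended square 9; +1 → 10, wraps to 0, carry into subsquare.
Longitude subsquare q = 16; +1 → 17 = r.
Latitude extended square 9; −1 → 8.

JC21rp08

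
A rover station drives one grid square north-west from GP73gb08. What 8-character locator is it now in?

Longitude extended square 0; −1 → -1, wraps to 9, carry into subsquare.
Longitude subsquare g = 6; −1 → 5 = f.
Latitude extended square 8; +1 → 9.

GP73fb99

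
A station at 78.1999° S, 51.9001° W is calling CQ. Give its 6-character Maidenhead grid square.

GB41bt

Offset from 180°W / 90°S: lon 128.0999°, lat 11.8001°.
Field: 128.0999/20 → 6 → G, 11.8001/10 → 1 → B; chars GB.
Square: 8.0999/2 → 4, 1.8001/1 → 1; chars 41.
Subsquare: 0.0999/0.0833333 → 1 → b, 0.8001/0.0416667 → 19 → t; chars bt.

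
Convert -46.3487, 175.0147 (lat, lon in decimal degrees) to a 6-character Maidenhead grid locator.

RE73mp

Offset from 180°W / 90°S: lon 355.0147°, lat 43.6513°.
Field: lon ⌊355.0147/20⌋ = 17 → R; lat ⌊43.6513/10⌋ = 4 → E.
Square: lon ⌊15.0147/2⌋ = 7; lat ⌊3.6513/1⌋ = 3.
Subsquare: lon ⌊1.0147/0.0833333⌋ = 12 → m; lat ⌊0.6513/0.0416667⌋ = 15 → p.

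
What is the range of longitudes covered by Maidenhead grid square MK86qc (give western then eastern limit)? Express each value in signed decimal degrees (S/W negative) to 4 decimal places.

77.3333, 77.4167

Field M=12, K=10: +12·20° lon, +10·10° lat → SW at lon 60°, lat 10°.
Square 8, 6: +8·2° lon, +6·1° lat → SW at lon 76°, lat 16°.
Subsquare q=16, c=2: +16·0.0833333° lon, +2·0.0416667° lat → SW at lon 77.3333°, lat 16.0833°.
Cell spans 0.0833333° lon × 0.0416667° lat.
west 77.3333, east 77.4167.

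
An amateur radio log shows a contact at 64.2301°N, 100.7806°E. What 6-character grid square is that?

Shift to the Maidenhead origin (180°W, 90°S): lon 280.7806, lat 154.2301.
Field (20°×10°, letters A–R): lon ⌊280.7806/20⌋ = 14 → O; lat ⌊154.2301/10⌋ = 15 → P.
Square (2°×1°, digits 0–9): lon ⌊0.7806/2⌋ = 0; lat ⌊4.2301/1⌋ = 4.
Subsquare (5′×2.5′, letters a–x): lon ⌊0.7806/0.0833333⌋ = 9 → j; lat ⌊0.2301/0.0416667⌋ = 5 → f.

OP04jf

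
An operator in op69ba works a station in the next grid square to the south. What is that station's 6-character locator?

OP68bx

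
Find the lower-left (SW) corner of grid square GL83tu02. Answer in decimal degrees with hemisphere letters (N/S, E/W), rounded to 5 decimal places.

Field G=6, L=11: +6·20° lon, +11·10° lat → SW at lon -60°, lat 20°.
Square 8, 3: +8·2° lon, +3·1° lat → SW at lon -44°, lat 23°.
Subsquare t=19, u=20: +19·0.0833333° lon, +20·0.0416667° lat → SW at lon -42.4167°, lat 23.8333°.
Extended square 0, 2: +0·0.00833333° lon, +2·0.00416667° lat → SW at lon -42.4167°, lat 23.8417°.
latitude 23.84167° N, longitude 42.41667° W.

23.84167° N, 42.41667° W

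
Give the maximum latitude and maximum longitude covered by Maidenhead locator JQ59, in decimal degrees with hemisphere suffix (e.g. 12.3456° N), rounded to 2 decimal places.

Field J=9, Q=16: +9·20° lon, +16·10° lat → SW at lon 0°, lat 70°.
Square 5, 9: +5·2° lon, +9·1° lat → SW at lon 10°, lat 79°.
Cell spans 2° lon × 1° lat. NE corner is SW corner plus one full cell.
latitude 80.00° N, longitude 12.00° E.

80.00° N, 12.00° E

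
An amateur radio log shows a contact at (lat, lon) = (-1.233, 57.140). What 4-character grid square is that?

Add 180° to longitude and 90° to latitude: 237.14, 88.77.
Field (20°×10°, letters A–R): 237.14/20 → 11 → L, 88.77/10 → 8 → I; chars LI.
Square (2°×1°, digits 0–9): 17.14/2 → 8, 8.77/1 → 8; chars 88.

LI88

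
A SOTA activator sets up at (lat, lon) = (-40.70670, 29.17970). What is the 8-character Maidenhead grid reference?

KE49oh10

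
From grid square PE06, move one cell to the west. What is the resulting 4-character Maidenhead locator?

Longitude square 0; −1 → -1, wraps to 9, carry into field.
Longitude field P = 15; −1 → 14 = O.
The latitude characters are unchanged.

OE96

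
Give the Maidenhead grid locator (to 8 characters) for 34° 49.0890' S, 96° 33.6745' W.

Add 180° to longitude and 90° to latitude: 83.43876, 55.18185.
Field: 83.43876/20 → 4 → E, 55.18185/10 → 5 → F; chars EF.
Square: 3.43876/2 → 1, 5.18185/1 → 5; chars 15.
Subsquare: 1.43876/0.0833333 → 17 → r, 0.18185/0.0416667 → 4 → e; chars re.
Extended square: 0.02209/0.00833333 → 2, 0.01518/0.00416667 → 3; chars 23.

EF15re23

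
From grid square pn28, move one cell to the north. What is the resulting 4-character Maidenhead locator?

PN29

Latitude square 8; +1 → 9.
The longitude characters are unchanged.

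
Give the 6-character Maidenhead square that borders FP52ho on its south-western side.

FP52gn

Longitude subsquare h = 7; −1 → 6 = g.
Latitude subsquare o = 14; −1 → 13 = n.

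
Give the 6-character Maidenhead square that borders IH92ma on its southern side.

IH91mx

Latitude subsquare a = 0; −1 → -1, wraps to 23 = x, carry into square.
Latitude square 2; −1 → 1.
The longitude characters are unchanged.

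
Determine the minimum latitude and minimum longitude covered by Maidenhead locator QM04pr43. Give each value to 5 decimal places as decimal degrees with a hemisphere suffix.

Field Q=16, M=12: +16·20° lon, +12·10° lat → SW at lon 140°, lat 30°.
Square 0, 4: +0·2° lon, +4·1° lat → SW at lon 140°, lat 34°.
Subsquare p=15, r=17: +15·0.0833333° lon, +17·0.0416667° lat → SW at lon 141.25°, lat 34.7083°.
Extended square 4, 3: +4·0.00833333° lon, +3·0.00416667° lat → SW at lon 141.283°, lat 34.7208°.
latitude 34.72083° N, longitude 141.28333° E.

34.72083° N, 141.28333° E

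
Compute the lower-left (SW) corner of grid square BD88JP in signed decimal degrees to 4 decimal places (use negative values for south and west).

-51.3750, -143.2500

Field B=1, D=3: +1·20° lon, +3·10° lat → SW at lon -160°, lat -60°.
Square 8, 8: +8·2° lon, +8·1° lat → SW at lon -144°, lat -52°.
Subsquare j=9, p=15: +9·0.0833333° lon, +15·0.0416667° lat → SW at lon -143.25°, lat -51.375°.
latitude -51.3750, longitude -143.2500.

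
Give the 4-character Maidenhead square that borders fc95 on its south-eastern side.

Longitude square 9; +1 → 10, wraps to 0, carry into field.
Longitude field F = 5; +1 → 6 = G.
Latitude square 5; −1 → 4.

GC04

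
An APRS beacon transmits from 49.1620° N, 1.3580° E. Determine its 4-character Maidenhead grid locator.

JN09

Offset from 180°W / 90°S: lon 181.36°, lat 139.16°.
Field: lon ⌊181.36/20⌋ = 9 → J; lat ⌊139.16/10⌋ = 13 → N.
Square: lon ⌊1.36/2⌋ = 0; lat ⌊9.16/1⌋ = 9.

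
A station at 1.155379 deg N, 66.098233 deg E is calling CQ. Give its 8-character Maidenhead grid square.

Offset from 180°W / 90°S: lon 246.09823°, lat 91.15538°.
Field (20°×10°, letters A–R): lon ⌊246.09823/20⌋ = 12 → M; lat ⌊91.15538/10⌋ = 9 → J.
Square (2°×1°, digits 0–9): lon ⌊6.09823/2⌋ = 3; lat ⌊1.15538/1⌋ = 1.
Subsquare (5′×2.5′, letters a–x): lon ⌊0.09823/0.0833333⌋ = 1 → b; lat ⌊0.15538/0.0416667⌋ = 3 → d.
Extended square (30″×15″, digits 0–9): lon ⌊0.01490/0.00833333⌋ = 1; lat ⌊0.03038/0.00416667⌋ = 7.

MJ31bd17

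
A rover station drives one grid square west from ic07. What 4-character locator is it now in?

HC97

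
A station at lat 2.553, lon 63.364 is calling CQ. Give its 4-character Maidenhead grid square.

Add 180° to longitude and 90° to latitude: 243.36, 92.55.
Field: lon ⌊243.36/20⌋ = 12 → M; lat ⌊92.55/10⌋ = 9 → J.
Square: lon ⌊3.36/2⌋ = 1; lat ⌊2.55/1⌋ = 2.

MJ12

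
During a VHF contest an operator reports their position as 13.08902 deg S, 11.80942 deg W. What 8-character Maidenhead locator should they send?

IH46cv28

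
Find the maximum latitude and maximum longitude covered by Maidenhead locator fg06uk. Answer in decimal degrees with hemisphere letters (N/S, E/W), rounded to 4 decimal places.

Field F=5, G=6: +5·20° lon, +6·10° lat → SW at lon -80°, lat -30°.
Square 0, 6: +0·2° lon, +6·1° lat → SW at lon -80°, lat -24°.
Subsquare u=20, k=10: +20·0.0833333° lon, +10·0.0416667° lat → SW at lon -78.3333°, lat -23.5833°.
Cell spans 0.0833333° lon × 0.0416667° lat. NE corner is SW corner plus one full cell.
latitude 23.5417° S, longitude 78.2500° W.

23.5417° S, 78.2500° W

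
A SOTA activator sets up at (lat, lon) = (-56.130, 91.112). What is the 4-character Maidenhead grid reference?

ND53

Shift to the Maidenhead origin (180°W, 90°S): lon 271.11, lat 33.87.
Field: lon ⌊271.11/20⌋ = 13 → N; lat ⌊33.87/10⌋ = 3 → D.
Square: lon ⌊11.11/2⌋ = 5; lat ⌊3.87/1⌋ = 3.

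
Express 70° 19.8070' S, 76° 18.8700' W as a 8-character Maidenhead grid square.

Offset from 180°W / 90°S: lon 103.68550°, lat 19.66988°.
Field: 103.68550/20 → 5 → F, 19.66988/10 → 1 → B; chars FB.
Square: 3.68550/2 → 1, 9.66988/1 → 9; chars 19.
Subsquare: 1.68550/0.0833333 → 20 → u, 0.66988/0.0416667 → 16 → q; chars uq.
Extended square: 0.01883/0.00833333 → 2, 0.00322/0.00416667 → 0; chars 20.

FB19uq20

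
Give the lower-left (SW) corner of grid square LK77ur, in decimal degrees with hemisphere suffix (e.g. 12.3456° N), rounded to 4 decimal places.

17.7083° N, 55.6667° E

Field L=11, K=10: +11·20° lon, +10·10° lat → SW at lon 40°, lat 10°.
Square 7, 7: +7·2° lon, +7·1° lat → SW at lon 54°, lat 17°.
Subsquare u=20, r=17: +20·0.0833333° lon, +17·0.0416667° lat → SW at lon 55.6667°, lat 17.7083°.
latitude 17.7083° N, longitude 55.6667° E.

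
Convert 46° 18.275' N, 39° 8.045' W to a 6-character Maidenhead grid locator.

HN06kh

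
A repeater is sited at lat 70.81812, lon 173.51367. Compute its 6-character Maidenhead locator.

Offset from 180°W / 90°S: lon 353.5137°, lat 160.8181°.
Field: lon ⌊353.5137/20⌋ = 17 → R; lat ⌊160.8181/10⌋ = 16 → Q.
Square: lon ⌊13.5137/2⌋ = 6; lat ⌊0.8181/1⌋ = 0.
Subsquare: lon ⌊1.5137/0.0833333⌋ = 18 → s; lat ⌊0.8181/0.0416667⌋ = 19 → t.

RQ60st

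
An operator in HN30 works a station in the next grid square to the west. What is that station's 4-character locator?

Longitude square 3; −1 → 2.
The latitude characters are unchanged.

HN20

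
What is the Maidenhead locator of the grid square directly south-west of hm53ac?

HM43xb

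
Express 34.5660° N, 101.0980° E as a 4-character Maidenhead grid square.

OM04

Shift to the Maidenhead origin (180°W, 90°S): lon 281.10, lat 124.57.
Field: 281.10/20 → 14 → O, 124.57/10 → 12 → M; chars OM.
Square: 1.10/2 → 0, 4.57/1 → 4; chars 04.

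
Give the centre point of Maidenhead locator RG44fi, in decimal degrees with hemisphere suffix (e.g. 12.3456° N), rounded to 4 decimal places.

Field R=17, G=6: +17·20° lon, +6·10° lat → SW at lon 160°, lat -30°.
Square 4, 4: +4·2° lon, +4·1° lat → SW at lon 168°, lat -26°.
Subsquare f=5, i=8: +5·0.0833333° lon, +8·0.0416667° lat → SW at lon 168.417°, lat -25.6667°.
Cell spans 0.0833333° lon × 0.0416667° lat. Centre is SW corner plus half of each.
latitude 25.6458° S, longitude 168.4583° E.

25.6458° S, 168.4583° E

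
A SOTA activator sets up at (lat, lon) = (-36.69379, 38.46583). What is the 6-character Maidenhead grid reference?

KF93fh

Add 180° to longitude and 90° to latitude: 218.4658, 53.3062.
Field: lon ⌊218.4658/20⌋ = 10 → K; lat ⌊53.3062/10⌋ = 5 → F.
Square: lon ⌊18.4658/2⌋ = 9; lat ⌊3.3062/1⌋ = 3.
Subsquare: lon ⌊0.4658/0.0833333⌋ = 5 → f; lat ⌊0.3062/0.0416667⌋ = 7 → h.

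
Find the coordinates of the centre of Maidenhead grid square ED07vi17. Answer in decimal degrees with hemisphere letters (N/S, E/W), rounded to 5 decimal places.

52.63542° S, 98.23750° W

Field E=4, D=3: +4·20° lon, +3·10° lat → SW at lon -100°, lat -60°.
Square 0, 7: +0·2° lon, +7·1° lat → SW at lon -100°, lat -53°.
Subsquare v=21, i=8: +21·0.0833333° lon, +8·0.0416667° lat → SW at lon -98.25°, lat -52.6667°.
Extended square 1, 7: +1·0.00833333° lon, +7·0.00416667° lat → SW at lon -98.2417°, lat -52.6375°.
Cell spans 0.00833333° lon × 0.00416667° lat. Centre is SW corner plus half of each.
latitude 52.63542° S, longitude 98.23750° W.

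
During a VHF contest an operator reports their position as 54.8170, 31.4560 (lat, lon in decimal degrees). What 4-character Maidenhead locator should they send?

KO54

Offset from 180°W / 90°S: lon 211.46°, lat 144.82°.
Field (20°×10°, letters A–R): lon ⌊211.46/20⌋ = 10 → K; lat ⌊144.82/10⌋ = 14 → O.
Square (2°×1°, digits 0–9): lon ⌊11.46/2⌋ = 5; lat ⌊4.82/1⌋ = 4.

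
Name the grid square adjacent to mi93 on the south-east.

NI02

Longitude square 9; +1 → 10, wraps to 0, carry into field.
Longitude field M = 12; +1 → 13 = N.
Latitude square 3; −1 → 2.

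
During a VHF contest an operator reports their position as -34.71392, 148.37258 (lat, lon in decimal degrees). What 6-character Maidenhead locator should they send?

Add 180° to longitude and 90° to latitude: 328.3726, 55.2861.
Field: lon ⌊328.3726/20⌋ = 16 → Q; lat ⌊55.2861/10⌋ = 5 → F.
Square: lon ⌊8.3726/2⌋ = 4; lat ⌊5.2861/1⌋ = 5.
Subsquare: lon ⌊0.3726/0.0833333⌋ = 4 → e; lat ⌊0.2861/0.0416667⌋ = 6 → g.

QF45eg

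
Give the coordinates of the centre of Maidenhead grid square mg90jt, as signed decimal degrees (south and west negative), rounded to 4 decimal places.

-29.1875, 78.7917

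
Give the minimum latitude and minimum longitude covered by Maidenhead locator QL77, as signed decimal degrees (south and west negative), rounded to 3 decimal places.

27.000, 154.000

Field Q=16, L=11: +16·20° lon, +11·10° lat → SW at lon 140°, lat 20°.
Square 7, 7: +7·2° lon, +7·1° lat → SW at lon 154°, lat 27°.
latitude 27.000, longitude 154.000.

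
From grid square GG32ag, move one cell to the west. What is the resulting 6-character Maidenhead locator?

GG22xg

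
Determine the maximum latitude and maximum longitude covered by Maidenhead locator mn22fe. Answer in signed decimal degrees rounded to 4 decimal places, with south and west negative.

42.2083, 64.5000

Field M=12, N=13: +12·20° lon, +13·10° lat → SW at lon 60°, lat 40°.
Square 2, 2: +2·2° lon, +2·1° lat → SW at lon 64°, lat 42°.
Subsquare f=5, e=4: +5·0.0833333° lon, +4·0.0416667° lat → SW at lon 64.4167°, lat 42.1667°.
Cell spans 0.0833333° lon × 0.0416667° lat. NE corner is SW corner plus one full cell.
latitude 42.2083, longitude 64.5000.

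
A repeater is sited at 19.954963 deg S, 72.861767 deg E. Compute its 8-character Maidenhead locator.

MH60kb30

Add 180° to longitude and 90° to latitude: 252.86177, 70.04504.
Field: 252.86177/20 → 12 → M, 70.04504/10 → 7 → H; chars MH.
Square: 12.86177/2 → 6, 0.04504/1 → 0; chars 60.
Subsquare: 0.86177/0.0833333 → 10 → k, 0.04504/0.0416667 → 1 → b; chars kb.
Extended square: 0.02843/0.00833333 → 3, 0.00337/0.00416667 → 0; chars 30.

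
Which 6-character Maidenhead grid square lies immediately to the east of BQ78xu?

Longitude subsquare x = 23; +1 → 24, wraps to 0 = a, carry into square.
Longitude square 7; +1 → 8.
The latitude characters are unchanged.

BQ88au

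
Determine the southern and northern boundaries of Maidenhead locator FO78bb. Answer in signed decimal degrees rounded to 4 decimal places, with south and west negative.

58.0417, 58.0833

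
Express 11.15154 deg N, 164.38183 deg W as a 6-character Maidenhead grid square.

AK71td

Offset from 180°W / 90°S: lon 15.6182°, lat 101.1515°.
Field (20°×10°, letters A–R): lon ⌊15.6182/20⌋ = 0 → A; lat ⌊101.1515/10⌋ = 10 → K.
Square (2°×1°, digits 0–9): lon ⌊15.6182/2⌋ = 7; lat ⌊1.1515/1⌋ = 1.
Subsquare (5′×2.5′, letters a–x): lon ⌊1.6182/0.0833333⌋ = 19 → t; lat ⌊0.1515/0.0416667⌋ = 3 → d.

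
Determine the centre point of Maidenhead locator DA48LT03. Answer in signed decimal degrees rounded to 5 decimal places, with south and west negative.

-81.19375, -111.07917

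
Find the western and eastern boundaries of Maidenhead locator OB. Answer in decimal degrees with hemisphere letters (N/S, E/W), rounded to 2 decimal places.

Field O=14, B=1: +14·20° lon, +1·10° lat → SW at lon 100°, lat -80°.
Cell spans 20° lon × 10° lat.
west 100.00° E, east 120.00° E.

100.00° E, 120.00° E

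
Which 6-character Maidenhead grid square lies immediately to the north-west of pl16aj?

PL06xk

Longitude subsquare a = 0; −1 → -1, wraps to 23 = x, carry into square.
Longitude square 1; −1 → 0.
Latitude subsquare j = 9; +1 → 10 = k.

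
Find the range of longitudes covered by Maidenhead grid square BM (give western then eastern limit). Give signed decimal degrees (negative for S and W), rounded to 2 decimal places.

-160.00, -140.00

Field B=1, M=12: +1·20° lon, +12·10° lat → SW at lon -160°, lat 30°.
Cell spans 20° lon × 10° lat.
west -160.00, east -140.00.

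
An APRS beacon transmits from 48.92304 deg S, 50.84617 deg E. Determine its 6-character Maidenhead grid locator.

Add 180° to longitude and 90° to latitude: 230.8462, 41.0770.
Field: 230.8462/20 → 11 → L, 41.0770/10 → 4 → E; chars LE.
Square: 10.8462/2 → 5, 1.0770/1 → 1; chars 51.
Subsquare: 0.8462/0.0833333 → 10 → k, 0.0770/0.0416667 → 1 → b; chars kb.

LE51kb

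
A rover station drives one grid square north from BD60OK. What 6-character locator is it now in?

BD60ol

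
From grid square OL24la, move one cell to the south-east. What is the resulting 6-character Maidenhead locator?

OL23mx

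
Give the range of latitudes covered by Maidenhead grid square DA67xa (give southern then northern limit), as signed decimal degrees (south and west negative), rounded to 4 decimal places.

Field D=3, A=0: +3·20° lon, +0·10° lat → SW at lon -120°, lat -90°.
Square 6, 7: +6·2° lon, +7·1° lat → SW at lon -108°, lat -83°.
Subsquare x=23, a=0: +23·0.0833333° lon, +0·0.0416667° lat → SW at lon -106.083°, lat -83°.
Cell spans 0.0833333° lon × 0.0416667° lat.
south -83.0000, north -82.9583.

-83.0000, -82.9583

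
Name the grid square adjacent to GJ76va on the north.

Latitude subsquare a = 0; +1 → 1 = b.
The longitude characters are unchanged.

GJ76vb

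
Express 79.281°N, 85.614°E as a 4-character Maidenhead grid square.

NQ29

Offset from 180°W / 90°S: lon 265.61°, lat 169.28°.
Field: 265.61/20 → 13 → N, 169.28/10 → 16 → Q; chars NQ.
Square: 5.61/2 → 2, 9.28/1 → 9; chars 29.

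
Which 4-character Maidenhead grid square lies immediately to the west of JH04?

IH94

Longitude square 0; −1 → -1, wraps to 9, carry into field.
Longitude field J = 9; −1 → 8 = I.
The latitude characters are unchanged.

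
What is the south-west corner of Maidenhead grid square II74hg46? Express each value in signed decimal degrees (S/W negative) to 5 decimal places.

Field I=8, I=8: +8·20° lon, +8·10° lat → SW at lon -20°, lat -10°.
Square 7, 4: +7·2° lon, +4·1° lat → SW at lon -6°, lat -6°.
Subsquare h=7, g=6: +7·0.0833333° lon, +6·0.0416667° lat → SW at lon -5.41667°, lat -5.75°.
Extended square 4, 6: +4·0.00833333° lon, +6·0.00416667° lat → SW at lon -5.38333°, lat -5.725°.
latitude -5.72500, longitude -5.38333.

-5.72500, -5.38333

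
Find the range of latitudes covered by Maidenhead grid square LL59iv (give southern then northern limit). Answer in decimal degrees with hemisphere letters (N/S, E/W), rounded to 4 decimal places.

29.8750° N, 29.9167° N

Field L=11, L=11: +11·20° lon, +11·10° lat → SW at lon 40°, lat 20°.
Square 5, 9: +5·2° lon, +9·1° lat → SW at lon 50°, lat 29°.
Subsquare i=8, v=21: +8·0.0833333° lon, +21·0.0416667° lat → SW at lon 50.6667°, lat 29.875°.
Cell spans 0.0833333° lon × 0.0416667° lat.
south 29.8750° N, north 29.9167° N.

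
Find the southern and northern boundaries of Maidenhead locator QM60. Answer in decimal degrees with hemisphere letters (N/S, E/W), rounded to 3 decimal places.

30.000° N, 31.000° N

Field Q=16, M=12: +16·20° lon, +12·10° lat → SW at lon 140°, lat 30°.
Square 6, 0: +6·2° lon, +0·1° lat → SW at lon 152°, lat 30°.
Cell spans 2° lon × 1° lat.
south 30.000° N, north 31.000° N.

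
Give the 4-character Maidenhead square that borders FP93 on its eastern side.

Longitude square 9; +1 → 10, wraps to 0, carry into field.
Longitude field F = 5; +1 → 6 = G.
The latitude characters are unchanged.

GP03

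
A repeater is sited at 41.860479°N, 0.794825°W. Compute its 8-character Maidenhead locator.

IN91ou46

Offset from 180°W / 90°S: lon 179.20517°, lat 131.86048°.
Field: 179.20517/20 → 8 → I, 131.86048/10 → 13 → N; chars IN.
Square: 19.20517/2 → 9, 1.86048/1 → 1; chars 91.
Subsquare: 1.20517/0.0833333 → 14 → o, 0.86048/0.0416667 → 20 → u; chars ou.
Extended square: 0.03851/0.00833333 → 4, 0.02715/0.00416667 → 6; chars 46.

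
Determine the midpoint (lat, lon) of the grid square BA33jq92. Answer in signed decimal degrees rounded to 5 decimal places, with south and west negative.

Field B=1, A=0: +1·20° lon, +0·10° lat → SW at lon -160°, lat -90°.
Square 3, 3: +3·2° lon, +3·1° lat → SW at lon -154°, lat -87°.
Subsquare j=9, q=16: +9·0.0833333° lon, +16·0.0416667° lat → SW at lon -153.25°, lat -86.3333°.
Extended square 9, 2: +9·0.00833333° lon, +2·0.00416667° lat → SW at lon -153.175°, lat -86.325°.
Cell spans 0.00833333° lon × 0.00416667° lat. Centre is SW corner plus half of each.
latitude -86.32292, longitude -153.17083.

-86.32292, -153.17083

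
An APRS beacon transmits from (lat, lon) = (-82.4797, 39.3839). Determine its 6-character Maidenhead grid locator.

Offset from 180°W / 90°S: lon 219.3839°, lat 7.5203°.
Field (20°×10°, letters A–R): lon ⌊219.3839/20⌋ = 10 → K; lat ⌊7.5203/10⌋ = 0 → A.
Square (2°×1°, digits 0–9): lon ⌊19.3839/2⌋ = 9; lat ⌊7.5203/1⌋ = 7.
Subsquare (5′×2.5′, letters a–x): lon ⌊1.3839/0.0833333⌋ = 16 → q; lat ⌊0.5203/0.0416667⌋ = 12 → m.

KA97qm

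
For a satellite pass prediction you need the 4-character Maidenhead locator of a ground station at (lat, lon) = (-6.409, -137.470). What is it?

CI13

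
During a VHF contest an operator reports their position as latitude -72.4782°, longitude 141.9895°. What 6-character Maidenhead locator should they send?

QB07xm

Add 180° to longitude and 90° to latitude: 321.9895, 17.5218.
Field (20°×10°, letters A–R): 321.9895/20 → 16 → Q, 17.5218/10 → 1 → B; chars QB.
Square (2°×1°, digits 0–9): 1.9895/2 → 0, 7.5218/1 → 7; chars 07.
Subsquare (5′×2.5′, letters a–x): 1.9895/0.0833333 → 23 → x, 0.5218/0.0416667 → 12 → m; chars xm.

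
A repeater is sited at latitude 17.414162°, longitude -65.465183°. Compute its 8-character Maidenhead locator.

FK77gj49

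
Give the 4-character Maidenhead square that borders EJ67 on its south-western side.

EJ56

Longitude square 6; −1 → 5.
Latitude square 7; −1 → 6.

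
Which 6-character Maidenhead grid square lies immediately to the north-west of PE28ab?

PE18xc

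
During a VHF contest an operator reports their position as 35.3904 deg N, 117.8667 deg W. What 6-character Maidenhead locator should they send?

DM15bj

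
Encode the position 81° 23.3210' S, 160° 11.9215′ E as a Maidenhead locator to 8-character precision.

RA08co36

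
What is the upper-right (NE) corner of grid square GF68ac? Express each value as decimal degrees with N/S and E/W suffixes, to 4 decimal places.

31.8750° S, 47.9167° W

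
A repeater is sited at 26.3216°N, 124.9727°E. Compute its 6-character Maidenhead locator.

PL26lh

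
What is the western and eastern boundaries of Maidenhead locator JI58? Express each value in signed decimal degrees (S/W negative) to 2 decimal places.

10.00, 12.00

Field J=9, I=8: +9·20° lon, +8·10° lat → SW at lon 0°, lat -10°.
Square 5, 8: +5·2° lon, +8·1° lat → SW at lon 10°, lat -2°.
Cell spans 2° lon × 1° lat.
west 10.00, east 12.00.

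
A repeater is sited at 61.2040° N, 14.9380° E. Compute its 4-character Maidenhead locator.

JP71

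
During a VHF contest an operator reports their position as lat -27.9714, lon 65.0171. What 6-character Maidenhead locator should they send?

MG22ma

Shift to the Maidenhead origin (180°W, 90°S): lon 245.0171, lat 62.0286.
Field (20°×10°, letters A–R): lon ⌊245.0171/20⌋ = 12 → M; lat ⌊62.0286/10⌋ = 6 → G.
Square (2°×1°, digits 0–9): lon ⌊5.0171/2⌋ = 2; lat ⌊2.0286/1⌋ = 2.
Subsquare (5′×2.5′, letters a–x): lon ⌊1.0171/0.0833333⌋ = 12 → m; lat ⌊0.0286/0.0416667⌋ = 0 → a.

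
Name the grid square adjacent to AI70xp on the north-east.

AI80aq

Longitude subsquare x = 23; +1 → 24, wraps to 0 = a, carry into square.
Longitude square 7; +1 → 8.
Latitude subsquare p = 15; +1 → 16 = q.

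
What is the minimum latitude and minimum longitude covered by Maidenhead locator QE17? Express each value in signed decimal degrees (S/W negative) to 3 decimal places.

-43.000, 142.000

Field Q=16, E=4: +16·20° lon, +4·10° lat → SW at lon 140°, lat -50°.
Square 1, 7: +1·2° lon, +7·1° lat → SW at lon 142°, lat -43°.
latitude -43.000, longitude 142.000.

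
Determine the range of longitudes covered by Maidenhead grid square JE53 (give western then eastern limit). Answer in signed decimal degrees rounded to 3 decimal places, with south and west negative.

Field J=9, E=4: +9·20° lon, +4·10° lat → SW at lon 0°, lat -50°.
Square 5, 3: +5·2° lon, +3·1° lat → SW at lon 10°, lat -47°.
Cell spans 2° lon × 1° lat.
west 10.000, east 12.000.

10.000, 12.000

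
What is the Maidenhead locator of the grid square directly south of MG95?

MG94

Latitude square 5; −1 → 4.
The longitude characters are unchanged.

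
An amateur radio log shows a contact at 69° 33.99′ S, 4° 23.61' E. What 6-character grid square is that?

JC20ek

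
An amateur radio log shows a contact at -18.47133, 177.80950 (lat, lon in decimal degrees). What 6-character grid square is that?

Shift to the Maidenhead origin (180°W, 90°S): lon 357.8095, lat 71.5287.
Field (20°×10°, letters A–R): 357.8095/20 → 17 → R, 71.5287/10 → 7 → H; chars RH.
Square (2°×1°, digits 0–9): 17.8095/2 → 8, 1.5287/1 → 1; chars 81.
Subsquare (5′×2.5′, letters a–x): 1.8095/0.0833333 → 21 → v, 0.5287/0.0416667 → 12 → m; chars vm.

RH81vm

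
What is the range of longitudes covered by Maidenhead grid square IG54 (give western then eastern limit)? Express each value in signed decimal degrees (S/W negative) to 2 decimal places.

-10.00, -8.00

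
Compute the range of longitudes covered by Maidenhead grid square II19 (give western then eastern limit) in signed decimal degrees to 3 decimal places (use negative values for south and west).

-18.000, -16.000

Field I=8, I=8: +8·20° lon, +8·10° lat → SW at lon -20°, lat -10°.
Square 1, 9: +1·2° lon, +9·1° lat → SW at lon -18°, lat -1°.
Cell spans 2° lon × 1° lat.
west -18.000, east -16.000.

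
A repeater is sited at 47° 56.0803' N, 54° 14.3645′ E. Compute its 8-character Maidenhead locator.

LN77cw84

Shift to the Maidenhead origin (180°W, 90°S): lon 234.23941, lat 137.93467.
Field: lon ⌊234.23941/20⌋ = 11 → L; lat ⌊137.93467/10⌋ = 13 → N.
Square: lon ⌊14.23941/2⌋ = 7; lat ⌊7.93467/1⌋ = 7.
Subsquare: lon ⌊0.23941/0.0833333⌋ = 2 → c; lat ⌊0.93467/0.0416667⌋ = 22 → w.
Extended square: lon ⌊0.07274/0.00833333⌋ = 8; lat ⌊0.01801/0.00416667⌋ = 4.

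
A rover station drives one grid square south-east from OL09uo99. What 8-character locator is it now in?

OL09vo08

Longitude extended square 9; +1 → 10, wraps to 0, carry into subsquare.
Longitude subsquare u = 20; +1 → 21 = v.
Latitude extended square 9; −1 → 8.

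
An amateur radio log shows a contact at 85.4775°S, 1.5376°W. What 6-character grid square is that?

Offset from 180°W / 90°S: lon 178.4624°, lat 4.5225°.
Field (20°×10°, letters A–R): 178.4624/20 → 8 → I, 4.5225/10 → 0 → A; chars IA.
Square (2°×1°, digits 0–9): 18.4624/2 → 9, 4.5225/1 → 4; chars 94.
Subsquare (5′×2.5′, letters a–x): 0.4624/0.0833333 → 5 → f, 0.5225/0.0416667 → 12 → m; chars fm.

IA94fm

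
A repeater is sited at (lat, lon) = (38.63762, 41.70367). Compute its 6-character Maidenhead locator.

LM08up

Shift to the Maidenhead origin (180°W, 90°S): lon 221.7037, lat 128.6376.
Field: lon ⌊221.7037/20⌋ = 11 → L; lat ⌊128.6376/10⌋ = 12 → M.
Square: lon ⌊1.7037/2⌋ = 0; lat ⌊8.6376/1⌋ = 8.
Subsquare: lon ⌊1.7037/0.0833333⌋ = 20 → u; lat ⌊0.6376/0.0416667⌋ = 15 → p.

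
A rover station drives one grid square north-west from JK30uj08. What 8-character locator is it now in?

Longitude extended square 0; −1 → -1, wraps to 9, carry into subsquare.
Longitude subsquare u = 20; −1 → 19 = t.
Latitude extended square 8; +1 → 9.

JK30tj99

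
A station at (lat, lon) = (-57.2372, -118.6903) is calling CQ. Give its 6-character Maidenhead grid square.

DD02ps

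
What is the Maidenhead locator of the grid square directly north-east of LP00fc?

Longitude subsquare f = 5; +1 → 6 = g.
Latitude subsquare c = 2; +1 → 3 = d.

LP00gd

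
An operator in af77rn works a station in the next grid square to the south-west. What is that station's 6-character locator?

AF77qm

Longitude subsquare r = 17; −1 → 16 = q.
Latitude subsquare n = 13; −1 → 12 = m.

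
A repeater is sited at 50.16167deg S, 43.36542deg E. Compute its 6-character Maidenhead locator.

LD19qu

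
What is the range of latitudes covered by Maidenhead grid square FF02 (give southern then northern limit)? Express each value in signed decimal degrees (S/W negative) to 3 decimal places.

-38.000, -37.000

Field F=5, F=5: +5·20° lon, +5·10° lat → SW at lon -80°, lat -40°.
Square 0, 2: +0·2° lon, +2·1° lat → SW at lon -80°, lat -38°.
Cell spans 2° lon × 1° lat.
south -38.000, north -37.000.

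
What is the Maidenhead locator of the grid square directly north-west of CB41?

CB32

Longitude square 4; −1 → 3.
Latitude square 1; +1 → 2.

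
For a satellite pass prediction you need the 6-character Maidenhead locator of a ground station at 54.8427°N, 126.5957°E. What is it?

PO34hu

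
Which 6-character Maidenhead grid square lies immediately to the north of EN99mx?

Latitude subsquare x = 23; +1 → 24, wraps to 0 = a, carry into square.
Latitude square 9; +1 → 10, wraps to 0, carry into field.
Latitude field N = 13; +1 → 14 = O.
The longitude characters are unchanged.

EO90ma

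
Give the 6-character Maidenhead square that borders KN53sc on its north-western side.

Longitude subsquare s = 18; −1 → 17 = r.
Latitude subsquare c = 2; +1 → 3 = d.

KN53rd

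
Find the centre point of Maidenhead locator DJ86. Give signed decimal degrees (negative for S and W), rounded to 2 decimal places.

Field D=3, J=9: +3·20° lon, +9·10° lat → SW at lon -120°, lat 0°.
Square 8, 6: +8·2° lon, +6·1° lat → SW at lon -104°, lat 6°.
Cell spans 2° lon × 1° lat. Centre is SW corner plus half of each.
latitude 6.50, longitude -103.00.

6.50, -103.00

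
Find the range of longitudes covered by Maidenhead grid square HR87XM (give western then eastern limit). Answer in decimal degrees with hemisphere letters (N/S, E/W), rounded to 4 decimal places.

Field H=7, R=17: +7·20° lon, +17·10° lat → SW at lon -40°, lat 80°.
Square 8, 7: +8·2° lon, +7·1° lat → SW at lon -24°, lat 87°.
Subsquare x=23, m=12: +23·0.0833333° lon, +12·0.0416667° lat → SW at lon -22.0833°, lat 87.5°.
Cell spans 0.0833333° lon × 0.0416667° lat.
west 22.0833° W, east 22.0000° W.

22.0833° W, 22.0000° W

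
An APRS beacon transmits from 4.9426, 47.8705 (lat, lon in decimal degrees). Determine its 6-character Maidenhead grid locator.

Offset from 180°W / 90°S: lon 227.8705°, lat 94.9426°.
Field: 227.8705/20 → 11 → L, 94.9426/10 → 9 → J; chars LJ.
Square: 7.8705/2 → 3, 4.9426/1 → 4; chars 34.
Subsquare: 1.8705/0.0833333 → 22 → w, 0.9426/0.0416667 → 22 → w; chars ww.

LJ34ww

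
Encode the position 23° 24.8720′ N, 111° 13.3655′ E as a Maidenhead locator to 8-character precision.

OL53oj69

Shift to the Maidenhead origin (180°W, 90°S): lon 291.22276, lat 113.41453.
Field (20°×10°, letters A–R): lon ⌊291.22276/20⌋ = 14 → O; lat ⌊113.41453/10⌋ = 11 → L.
Square (2°×1°, digits 0–9): lon ⌊11.22276/2⌋ = 5; lat ⌊3.41453/1⌋ = 3.
Subsquare (5′×2.5′, letters a–x): lon ⌊1.22276/0.0833333⌋ = 14 → o; lat ⌊0.41453/0.0416667⌋ = 9 → j.
Extended square (30″×15″, digits 0–9): lon ⌊0.05609/0.00833333⌋ = 6; lat ⌊0.03953/0.00416667⌋ = 9.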